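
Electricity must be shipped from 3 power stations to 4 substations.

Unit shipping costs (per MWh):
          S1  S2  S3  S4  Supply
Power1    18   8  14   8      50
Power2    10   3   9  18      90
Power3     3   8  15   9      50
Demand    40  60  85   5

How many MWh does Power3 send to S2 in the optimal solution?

The minimum-cost plan:
  Power1–S2: 45 MWh
  Power1–S4: 5 MWh
  Power2–S2: 5 MWh
  Power2–S3: 85 MWh
  Power3–S1: 40 MWh
  Power3–S2: 10 MWh
Total cost = 1380.
So Power3→S2 carries 10 MWh.

10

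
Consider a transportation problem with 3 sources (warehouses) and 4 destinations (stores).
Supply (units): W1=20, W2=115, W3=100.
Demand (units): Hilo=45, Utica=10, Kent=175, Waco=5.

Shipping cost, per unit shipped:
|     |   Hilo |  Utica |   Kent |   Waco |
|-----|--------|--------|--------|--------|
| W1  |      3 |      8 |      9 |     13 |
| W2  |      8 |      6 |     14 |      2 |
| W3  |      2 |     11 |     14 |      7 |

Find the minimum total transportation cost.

An optimal shipping plan:
  W1->Kent: 20 × 9 = 180
  W2->Utica: 10 × 6 = 60
  W2->Kent: 100 × 14 = 1400
  W2->Waco: 5 × 2 = 10
  W3->Hilo: 45 × 2 = 90
  W3->Kent: 55 × 14 = 770
Total = 180 + 60 + 1400 + 10 + 90 + 770 = 2510.
(Supply check: W1 ships 20; W2 ships 115; W3 ships 100.)

2510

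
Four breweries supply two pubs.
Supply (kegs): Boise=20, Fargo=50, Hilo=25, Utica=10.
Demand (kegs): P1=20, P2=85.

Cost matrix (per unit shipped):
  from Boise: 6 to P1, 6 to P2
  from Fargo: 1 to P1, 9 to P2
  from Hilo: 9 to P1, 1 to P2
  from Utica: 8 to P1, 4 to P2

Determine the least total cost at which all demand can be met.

One minimum-cost allocation:
  Boise->P2: 20 × 6 = 120
  Fargo->P1: 20 × 1 = 20
  Fargo->P2: 30 × 9 = 270
  Hilo->P2: 25 × 1 = 25
  Utica->P2: 10 × 4 = 40
Total = 120 + 20 + 270 + 25 + 40 = 475.
(Supply check: Boise ships 20; Fargo ships 50; Hilo ships 25; Utica ships 10.)

475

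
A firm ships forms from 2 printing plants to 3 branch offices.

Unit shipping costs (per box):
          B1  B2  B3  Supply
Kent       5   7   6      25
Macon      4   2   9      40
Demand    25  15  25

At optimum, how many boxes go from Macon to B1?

25

The minimum-cost plan:
  Kent to B3: 25 boxes
  Macon to B1: 25 boxes
  Macon to B2: 15 boxes
Total cost = 280.
So Macon→B1 carries 25 boxes.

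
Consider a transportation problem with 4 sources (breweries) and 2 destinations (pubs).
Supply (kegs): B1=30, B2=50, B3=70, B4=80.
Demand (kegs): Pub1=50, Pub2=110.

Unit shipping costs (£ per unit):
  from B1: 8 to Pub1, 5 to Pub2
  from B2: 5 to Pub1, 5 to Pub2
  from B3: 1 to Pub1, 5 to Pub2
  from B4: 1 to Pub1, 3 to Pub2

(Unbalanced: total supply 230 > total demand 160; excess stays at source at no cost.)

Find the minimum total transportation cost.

440

An optimal shipping plan:
  B1–Pub2: 30 × £5 = £150
  B3–Pub1: 50 × £1 = £50
  B4–Pub2: 80 × £3 = £240
Total = 150 + 50 + 240 = £440.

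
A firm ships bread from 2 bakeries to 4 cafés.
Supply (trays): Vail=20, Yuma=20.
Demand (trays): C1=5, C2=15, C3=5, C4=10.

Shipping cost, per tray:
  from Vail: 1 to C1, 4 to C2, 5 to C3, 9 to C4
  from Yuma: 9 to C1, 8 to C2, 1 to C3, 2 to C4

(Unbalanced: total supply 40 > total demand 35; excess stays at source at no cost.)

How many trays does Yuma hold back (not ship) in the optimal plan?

An optimal plan:
  Vail→C1: 5 × 1 = 5
  Vail→C2: 15 × 4 = 60
  Yuma→C3: 5 × 1 = 5
  Yuma→C4: 10 × 2 = 20
Total cost = 90.
Yuma ships 15 of its 20, leaving 5.

5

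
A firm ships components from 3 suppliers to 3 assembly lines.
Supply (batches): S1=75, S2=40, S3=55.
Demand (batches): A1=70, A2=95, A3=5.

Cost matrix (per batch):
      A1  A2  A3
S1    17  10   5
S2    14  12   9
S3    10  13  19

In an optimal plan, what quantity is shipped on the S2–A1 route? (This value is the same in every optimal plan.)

15

Solving gives:
  S1–A2: 70 × 10 = 700
  S1–A3: 5 × 5 = 25
  S2–A1: 15 × 14 = 210
  S2–A2: 25 × 12 = 300
  S3–A1: 55 × 10 = 550
Total cost = 1785.
So S2→A1 carries 15 batches.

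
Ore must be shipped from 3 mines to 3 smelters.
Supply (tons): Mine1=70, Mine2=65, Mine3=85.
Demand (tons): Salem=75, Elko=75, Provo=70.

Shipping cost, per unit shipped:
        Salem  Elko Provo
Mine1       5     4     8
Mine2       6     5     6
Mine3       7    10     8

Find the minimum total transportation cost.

A cheapest plan:
  Mine1->Elko: 70 × 4 = 280
  Mine2->Elko: 5 × 5 = 25
  Mine2->Provo: 60 × 6 = 360
  Mine3->Salem: 75 × 7 = 525
  Mine3->Provo: 10 × 8 = 80
Total = 280 + 25 + 360 + 525 + 80 = 1270.
(Supply check: Mine1 ships 70; Mine2 ships 65; Mine3 ships 85.)

1270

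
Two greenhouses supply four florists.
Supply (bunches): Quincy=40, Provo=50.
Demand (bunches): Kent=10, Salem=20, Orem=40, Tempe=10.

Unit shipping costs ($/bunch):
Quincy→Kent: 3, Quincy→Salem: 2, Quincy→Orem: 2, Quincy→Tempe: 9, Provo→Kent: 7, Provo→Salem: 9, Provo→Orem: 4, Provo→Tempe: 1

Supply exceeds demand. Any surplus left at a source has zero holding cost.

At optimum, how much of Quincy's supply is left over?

0

An optimal plan:
  Quincy–Kent: 10 bunches
  Quincy–Salem: 20 bunches
  Quincy–Orem: 10 bunches
  Provo–Orem: 30 bunches
  Provo–Tempe: 10 bunches
Total cost = $220.
Quincy ships 40 of its 40, leaving 0.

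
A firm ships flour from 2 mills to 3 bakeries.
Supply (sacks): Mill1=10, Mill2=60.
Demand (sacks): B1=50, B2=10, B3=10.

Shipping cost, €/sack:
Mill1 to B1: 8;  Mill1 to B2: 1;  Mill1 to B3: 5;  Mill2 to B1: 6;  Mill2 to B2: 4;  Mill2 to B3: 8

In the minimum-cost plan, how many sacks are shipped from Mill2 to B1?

The minimum-cost plan:
  Mill1→B2: 10 × €1 = €10
  Mill2→B1: 50 × €6 = €300
  Mill2→B3: 10 × €8 = €80
Total cost = €390.
So Mill2→B1 carries 50 sacks.

50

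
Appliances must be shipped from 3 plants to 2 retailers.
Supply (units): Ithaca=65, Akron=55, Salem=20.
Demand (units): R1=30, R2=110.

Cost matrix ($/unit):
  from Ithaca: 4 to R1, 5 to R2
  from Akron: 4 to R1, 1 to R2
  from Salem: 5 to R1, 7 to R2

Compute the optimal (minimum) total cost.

One minimum-cost allocation:
  Ithaca->R1: 10 × $4 = $40
  Ithaca->R2: 55 × $5 = $275
  Akron->R2: 55 × $1 = $55
  Salem->R1: 20 × $5 = $100
Total = 40 + 275 + 55 + 100 = $470.
(Supply check: Ithaca ships 65; Akron ships 55; Salem ships 20.)

470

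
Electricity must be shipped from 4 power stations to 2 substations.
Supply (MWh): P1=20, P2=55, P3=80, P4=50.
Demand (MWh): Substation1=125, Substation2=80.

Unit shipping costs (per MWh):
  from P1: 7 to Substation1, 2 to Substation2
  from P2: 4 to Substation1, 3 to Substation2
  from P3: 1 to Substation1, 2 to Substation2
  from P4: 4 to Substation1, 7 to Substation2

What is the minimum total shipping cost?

490

A cheapest plan:
  P1–Substation2: 20 × 2 = 40
  P2–Substation2: 55 × 3 = 165
  P3–Substation1: 75 × 1 = 75
  P3–Substation2: 5 × 2 = 10
  P4–Substation1: 50 × 4 = 200
Total = 40 + 165 + 75 + 10 + 200 = 490.
(Supply check: P1 ships 20; P2 ships 55; P3 ships 80; P4 ships 50.)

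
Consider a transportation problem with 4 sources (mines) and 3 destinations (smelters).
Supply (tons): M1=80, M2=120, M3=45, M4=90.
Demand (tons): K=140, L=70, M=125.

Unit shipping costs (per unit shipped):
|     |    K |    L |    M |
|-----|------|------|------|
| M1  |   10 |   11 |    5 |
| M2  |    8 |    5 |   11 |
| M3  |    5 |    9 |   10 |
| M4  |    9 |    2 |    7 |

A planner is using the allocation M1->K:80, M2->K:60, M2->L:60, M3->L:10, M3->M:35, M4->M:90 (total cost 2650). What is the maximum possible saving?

Current plan cost = 80·10 + 60·8 + 60·5 + 10·9 + 35·10 + 90·7 = 2650.
Optimal plan:
  M1 to M: 80 × 5 = 400
  M2 to K: 95 × 8 = 760
  M2 to L: 25 × 5 = 125
  M3 to K: 45 × 5 = 225
  M4 to L: 45 × 2 = 90
  M4 to M: 45 × 7 = 315
Optimal cost = 1915.
Saving = 2650 − 1915 = 735.

735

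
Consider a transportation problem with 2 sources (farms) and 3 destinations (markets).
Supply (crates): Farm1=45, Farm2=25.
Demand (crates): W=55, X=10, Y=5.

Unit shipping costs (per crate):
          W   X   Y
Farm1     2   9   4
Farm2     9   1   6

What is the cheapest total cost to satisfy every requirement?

A cheapest plan:
  Farm1->W: 45 crates
  Farm2->W: 10 crates
  Farm2->X: 10 crates
  Farm2->Y: 5 crates
Total cost = 220.

220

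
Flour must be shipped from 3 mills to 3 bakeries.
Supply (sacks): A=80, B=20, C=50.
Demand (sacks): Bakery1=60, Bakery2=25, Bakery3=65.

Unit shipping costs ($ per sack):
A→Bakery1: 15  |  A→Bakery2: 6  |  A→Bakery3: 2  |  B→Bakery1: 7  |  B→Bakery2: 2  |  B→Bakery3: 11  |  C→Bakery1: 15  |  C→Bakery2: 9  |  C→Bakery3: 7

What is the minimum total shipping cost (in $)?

One minimum-cost allocation:
  A->Bakery2: 15 × $6 = $90
  A->Bakery3: 65 × $2 = $130
  B->Bakery1: 20 × $7 = $140
  C->Bakery1: 40 × $15 = $600
  C->Bakery2: 10 × $9 = $90
Total = 90 + 130 + 140 + 600 + 90 = $1050.
(Supply check: A ships 80; B ships 20; C ships 50.)

1050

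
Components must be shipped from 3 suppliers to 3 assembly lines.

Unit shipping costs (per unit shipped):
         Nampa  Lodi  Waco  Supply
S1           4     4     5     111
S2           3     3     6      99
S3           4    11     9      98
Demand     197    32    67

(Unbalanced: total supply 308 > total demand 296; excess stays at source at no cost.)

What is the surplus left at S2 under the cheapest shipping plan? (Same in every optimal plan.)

0

Minimum-cost shipments:
  S1->Lodi: 32 × 4 = 128
  S1->Waco: 67 × 5 = 335
  S2->Nampa: 99 × 3 = 297
  S3->Nampa: 98 × 4 = 392
Total cost = 1152.
S2 ships 99 of its 99, leaving 0.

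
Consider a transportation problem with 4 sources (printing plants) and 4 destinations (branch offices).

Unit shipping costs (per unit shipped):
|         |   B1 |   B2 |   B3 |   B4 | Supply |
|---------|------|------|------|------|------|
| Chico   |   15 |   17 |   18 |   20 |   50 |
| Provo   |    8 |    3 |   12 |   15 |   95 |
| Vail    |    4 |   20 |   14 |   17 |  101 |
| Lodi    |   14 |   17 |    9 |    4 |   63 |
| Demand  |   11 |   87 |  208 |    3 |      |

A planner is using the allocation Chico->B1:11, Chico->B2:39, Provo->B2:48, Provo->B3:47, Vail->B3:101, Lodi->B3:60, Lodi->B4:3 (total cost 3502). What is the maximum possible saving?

Current plan cost = 11·15 + 39·17 + 48·3 + 47·12 + 101·14 + 60·9 + 3·4 = 3502.
Optimal plan:
  Chico->B3: 50 boxes
  Provo->B2: 87 boxes
  Provo->B3: 8 boxes
  Vail->B1: 11 boxes
  Vail->B3: 90 boxes
  Lodi->B3: 60 boxes
  Lodi->B4: 3 boxes
Optimal cost = 3113.
Saving = 3502 − 3113 = 389.

389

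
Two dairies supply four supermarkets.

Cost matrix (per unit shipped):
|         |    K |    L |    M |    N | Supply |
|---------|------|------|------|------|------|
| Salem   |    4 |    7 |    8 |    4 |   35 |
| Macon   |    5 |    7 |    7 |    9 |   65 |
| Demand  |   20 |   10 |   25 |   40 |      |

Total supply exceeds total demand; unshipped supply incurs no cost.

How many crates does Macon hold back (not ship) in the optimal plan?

5

An optimal plan:
  Salem–N: 35 crates
  Macon–K: 20 crates
  Macon–L: 10 crates
  Macon–M: 25 crates
  Macon–N: 5 crates
Total cost = 530.
Macon ships 60 of its 65, leaving 5.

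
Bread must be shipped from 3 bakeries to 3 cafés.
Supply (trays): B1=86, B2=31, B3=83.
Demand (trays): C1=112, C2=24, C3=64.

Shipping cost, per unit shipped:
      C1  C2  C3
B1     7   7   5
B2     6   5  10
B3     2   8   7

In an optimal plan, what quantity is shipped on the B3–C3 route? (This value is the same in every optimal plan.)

0

The minimum-cost plan:
  B1–C1: 22 × 7 = 154
  B1–C3: 64 × 5 = 320
  B2–C1: 7 × 6 = 42
  B2–C2: 24 × 5 = 120
  B3–C1: 83 × 2 = 166
Total cost = 802.
The route B3→C3 is not used.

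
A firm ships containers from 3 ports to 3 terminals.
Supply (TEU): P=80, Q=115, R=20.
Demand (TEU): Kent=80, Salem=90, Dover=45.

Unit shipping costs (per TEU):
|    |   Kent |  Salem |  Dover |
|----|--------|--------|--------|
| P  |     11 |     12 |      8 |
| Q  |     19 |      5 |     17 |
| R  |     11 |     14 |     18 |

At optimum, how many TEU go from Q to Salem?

90

Solving gives:
  P->Kent: 35 × 11 = 385
  P->Dover: 45 × 8 = 360
  Q->Kent: 25 × 19 = 475
  Q->Salem: 90 × 5 = 450
  R->Kent: 20 × 11 = 220
Total cost = 1890.
So Q→Salem carries 90 TEU.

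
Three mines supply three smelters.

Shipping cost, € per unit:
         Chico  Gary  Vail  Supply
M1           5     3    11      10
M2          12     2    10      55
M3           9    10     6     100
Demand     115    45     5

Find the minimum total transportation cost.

A cheapest plan:
  M1->Chico: 10 tons
  M2->Chico: 10 tons
  M2->Gary: 45 tons
  M3->Chico: 95 tons
  M3->Vail: 5 tons
Total cost = €1145.

1145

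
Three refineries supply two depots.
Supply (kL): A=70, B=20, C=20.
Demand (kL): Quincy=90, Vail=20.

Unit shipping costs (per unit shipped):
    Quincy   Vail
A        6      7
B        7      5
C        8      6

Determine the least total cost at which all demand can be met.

An optimal shipping plan:
  A->Quincy: 70 kL
  B->Quincy: 20 kL
  C->Vail: 20 kL
Total cost = 680.

680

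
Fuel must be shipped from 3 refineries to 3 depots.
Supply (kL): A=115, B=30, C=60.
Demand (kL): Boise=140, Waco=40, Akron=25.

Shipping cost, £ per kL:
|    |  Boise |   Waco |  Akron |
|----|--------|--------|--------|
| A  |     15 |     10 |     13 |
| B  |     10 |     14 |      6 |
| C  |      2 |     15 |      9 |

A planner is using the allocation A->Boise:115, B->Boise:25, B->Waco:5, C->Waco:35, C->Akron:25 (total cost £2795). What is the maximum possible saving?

950

Current plan cost = 115·15 + 25·10 + 5·14 + 35·15 + 25·9 = £2795.
Optimal plan:
  A–Boise: 75 kL
  A–Waco: 40 kL
  B–Boise: 5 kL
  B–Akron: 25 kL
  C–Boise: 60 kL
Optimal cost = £1845.
Saving = 2795 − 1845 = £950.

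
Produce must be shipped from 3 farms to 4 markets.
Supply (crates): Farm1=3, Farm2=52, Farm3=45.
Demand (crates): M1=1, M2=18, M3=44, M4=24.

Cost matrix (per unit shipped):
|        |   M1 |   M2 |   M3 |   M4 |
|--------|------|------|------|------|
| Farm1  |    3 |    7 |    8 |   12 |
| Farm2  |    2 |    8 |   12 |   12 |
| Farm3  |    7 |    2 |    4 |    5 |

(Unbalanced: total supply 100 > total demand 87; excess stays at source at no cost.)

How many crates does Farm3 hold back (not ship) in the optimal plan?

Minimum-cost shipments:
  Farm1 to M3: 3 × 8 = 24
  Farm2 to M1: 1 × 2 = 2
  Farm2 to M2: 18 × 8 = 144
  Farm2 to M4: 20 × 12 = 240
  Farm3 to M3: 41 × 4 = 164
  Farm3 to M4: 4 × 5 = 20
Total cost = 594.
Farm3 ships 45 of its 45, leaving 0.

0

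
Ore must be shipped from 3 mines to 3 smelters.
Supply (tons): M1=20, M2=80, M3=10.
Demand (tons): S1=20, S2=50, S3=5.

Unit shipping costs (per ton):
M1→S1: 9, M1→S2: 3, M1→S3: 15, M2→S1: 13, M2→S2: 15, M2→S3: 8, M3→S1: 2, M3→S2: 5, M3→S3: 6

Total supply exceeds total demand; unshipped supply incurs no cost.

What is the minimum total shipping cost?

700

Optimal allocation:
  M1 to S2: 20 × 3 = 60
  M2 to S1: 10 × 13 = 130
  M2 to S2: 30 × 15 = 450
  M2 to S3: 5 × 8 = 40
  M3 to S1: 10 × 2 = 20
Total = 60 + 130 + 450 + 40 + 20 = 700.
(Supply check: M1 ships 20; M2 ships 45; M3 ships 10.)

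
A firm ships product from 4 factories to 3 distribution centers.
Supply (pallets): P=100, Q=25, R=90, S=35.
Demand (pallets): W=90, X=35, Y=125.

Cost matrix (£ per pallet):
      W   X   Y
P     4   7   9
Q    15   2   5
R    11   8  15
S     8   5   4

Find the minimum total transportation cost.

An optimal shipping plan:
  P to W: 90 × £4 = £360
  P to Y: 10 × £9 = £90
  Q to Y: 25 × £5 = £125
  R to X: 35 × £8 = £280
  R to Y: 55 × £15 = £825
  S to Y: 35 × £4 = £140
Total = 360 + 90 + 125 + 280 + 825 + 140 = £1820.

1820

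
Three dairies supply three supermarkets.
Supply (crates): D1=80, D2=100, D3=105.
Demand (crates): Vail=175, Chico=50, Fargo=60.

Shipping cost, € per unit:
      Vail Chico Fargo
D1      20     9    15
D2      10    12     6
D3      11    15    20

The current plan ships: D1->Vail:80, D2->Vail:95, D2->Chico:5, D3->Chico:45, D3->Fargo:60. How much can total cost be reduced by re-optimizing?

Current plan cost = 80·20 + 95·10 + 5·12 + 45·15 + 60·20 = €4485.
Optimal plan:
  D1→Chico: 50 × €9 = €450
  D1→Fargo: 30 × €15 = €450
  D2→Vail: 70 × €10 = €700
  D2→Fargo: 30 × €6 = €180
  D3→Vail: 105 × €11 = €1155
Optimal cost = €2935.
Saving = 4485 − 2935 = €1550.

1550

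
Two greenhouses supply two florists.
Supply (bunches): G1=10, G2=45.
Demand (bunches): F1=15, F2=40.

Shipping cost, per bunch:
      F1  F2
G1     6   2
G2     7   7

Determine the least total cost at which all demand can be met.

A cheapest plan:
  G1–F2: 10 × 2 = 20
  G2–F1: 15 × 7 = 105
  G2–F2: 30 × 7 = 210
Total = 20 + 105 + 210 = 335.

335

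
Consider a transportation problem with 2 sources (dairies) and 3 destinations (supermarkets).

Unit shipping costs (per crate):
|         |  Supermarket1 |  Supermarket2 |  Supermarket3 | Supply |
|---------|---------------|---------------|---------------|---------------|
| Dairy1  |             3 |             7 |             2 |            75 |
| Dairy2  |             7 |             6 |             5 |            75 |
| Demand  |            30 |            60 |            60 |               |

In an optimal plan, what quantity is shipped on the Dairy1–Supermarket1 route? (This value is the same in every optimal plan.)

Solving gives:
  Dairy1–Supermarket1: 30 crates
  Dairy1–Supermarket3: 45 crates
  Dairy2–Supermarket2: 60 crates
  Dairy2–Supermarket3: 15 crates
Total cost = 615.
So Dairy1→Supermarket1 carries 30 crates.

30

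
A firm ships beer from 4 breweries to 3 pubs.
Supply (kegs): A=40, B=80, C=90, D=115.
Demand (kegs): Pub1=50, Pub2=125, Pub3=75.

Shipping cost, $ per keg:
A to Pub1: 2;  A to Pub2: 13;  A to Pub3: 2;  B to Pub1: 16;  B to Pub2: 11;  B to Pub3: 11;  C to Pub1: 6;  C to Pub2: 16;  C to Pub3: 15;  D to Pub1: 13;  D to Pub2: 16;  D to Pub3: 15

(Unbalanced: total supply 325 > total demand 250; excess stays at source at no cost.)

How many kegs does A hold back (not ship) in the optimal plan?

0

An optimal plan:
  A to Pub3: 40 × $2 = $80
  B to Pub2: 80 × $11 = $880
  C to Pub1: 50 × $6 = $300
  C to Pub2: 5 × $16 = $80
  C to Pub3: 35 × $15 = $525
  D to Pub2: 40 × $16 = $640
Total cost = $2505.
A ships 40 of its 40, leaving 0.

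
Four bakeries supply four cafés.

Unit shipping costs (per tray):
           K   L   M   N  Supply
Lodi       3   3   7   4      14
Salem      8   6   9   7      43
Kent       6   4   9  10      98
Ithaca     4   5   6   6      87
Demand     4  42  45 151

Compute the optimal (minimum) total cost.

1546

A cheapest plan:
  Lodi->N: 14 × 4 = 56
  Salem->N: 43 × 7 = 301
  Kent->K: 4 × 6 = 24
  Kent->L: 42 × 4 = 168
  Kent->M: 45 × 9 = 405
  Kent->N: 7 × 10 = 70
  Ithaca->N: 87 × 6 = 522
Total = 56 + 301 + 24 + 168 + 405 + 70 + 522 = 1546.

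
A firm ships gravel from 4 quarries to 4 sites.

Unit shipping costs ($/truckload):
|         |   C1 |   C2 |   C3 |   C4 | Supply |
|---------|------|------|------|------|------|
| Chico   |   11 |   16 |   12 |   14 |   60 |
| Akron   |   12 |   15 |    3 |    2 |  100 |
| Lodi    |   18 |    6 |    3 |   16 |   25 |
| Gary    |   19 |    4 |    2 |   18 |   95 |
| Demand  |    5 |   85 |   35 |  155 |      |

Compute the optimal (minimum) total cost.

1460

One minimum-cost allocation:
  Chico->C1: 5 × $11 = $55
  Chico->C4: 55 × $14 = $770
  Akron->C4: 100 × $2 = $200
  Lodi->C3: 25 × $3 = $75
  Gary->C2: 85 × $4 = $340
  Gary->C3: 10 × $2 = $20
Total = 55 + 770 + 200 + 75 + 340 + 20 = $1460.
(Supply check: Chico ships 60; Akron ships 100; Lodi ships 25; Gary ships 95.)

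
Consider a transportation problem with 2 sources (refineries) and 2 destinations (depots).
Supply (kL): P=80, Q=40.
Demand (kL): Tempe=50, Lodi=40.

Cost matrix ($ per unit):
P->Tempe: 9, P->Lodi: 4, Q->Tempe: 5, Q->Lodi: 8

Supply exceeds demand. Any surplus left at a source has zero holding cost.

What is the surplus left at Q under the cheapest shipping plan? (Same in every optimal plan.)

0

An optimal plan:
  P->Tempe: 10 × $9 = $90
  P->Lodi: 40 × $4 = $160
  Q->Tempe: 40 × $5 = $200
Total cost = $450.
Q ships 40 of its 40, leaving 0.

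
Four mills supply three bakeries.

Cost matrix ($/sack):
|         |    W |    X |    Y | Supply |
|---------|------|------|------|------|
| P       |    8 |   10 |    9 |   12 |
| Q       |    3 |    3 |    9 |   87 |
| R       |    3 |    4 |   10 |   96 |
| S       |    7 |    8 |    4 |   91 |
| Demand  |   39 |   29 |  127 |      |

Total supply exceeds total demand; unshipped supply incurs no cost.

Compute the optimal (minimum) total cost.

892

Optimal allocation:
  P→Y: 12 × $9 = $108
  Q→X: 29 × $3 = $87
  Q→Y: 24 × $9 = $216
  R→W: 39 × $3 = $117
  S→Y: 91 × $4 = $364
Total = 108 + 87 + 216 + 117 + 364 = $892.
(Supply check: P ships 12; Q ships 53; R ships 39; S ships 91.)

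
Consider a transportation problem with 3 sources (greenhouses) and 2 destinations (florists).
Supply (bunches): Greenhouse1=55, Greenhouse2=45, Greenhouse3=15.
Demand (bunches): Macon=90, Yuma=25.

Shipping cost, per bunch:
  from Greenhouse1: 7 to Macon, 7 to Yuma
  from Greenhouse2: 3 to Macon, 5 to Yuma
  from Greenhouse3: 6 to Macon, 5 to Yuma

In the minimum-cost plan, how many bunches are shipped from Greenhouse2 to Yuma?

Optimal shipments:
  Greenhouse1→Macon: 45 × 7 = 315
  Greenhouse1→Yuma: 10 × 7 = 70
  Greenhouse2→Macon: 45 × 3 = 135
  Greenhouse3→Yuma: 15 × 5 = 75
Total cost = 595.
The route Greenhouse2→Yuma is not used.

0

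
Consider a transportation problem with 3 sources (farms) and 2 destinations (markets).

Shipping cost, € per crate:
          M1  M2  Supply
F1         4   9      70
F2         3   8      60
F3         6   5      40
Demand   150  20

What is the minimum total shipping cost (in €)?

680

A cheapest plan:
  F1 to M1: 70 crates
  F2 to M1: 60 crates
  F3 to M1: 20 crates
  F3 to M2: 20 crates
Total cost = €680.
(Supply check: F1 ships 70; F2 ships 60; F3 ships 40.)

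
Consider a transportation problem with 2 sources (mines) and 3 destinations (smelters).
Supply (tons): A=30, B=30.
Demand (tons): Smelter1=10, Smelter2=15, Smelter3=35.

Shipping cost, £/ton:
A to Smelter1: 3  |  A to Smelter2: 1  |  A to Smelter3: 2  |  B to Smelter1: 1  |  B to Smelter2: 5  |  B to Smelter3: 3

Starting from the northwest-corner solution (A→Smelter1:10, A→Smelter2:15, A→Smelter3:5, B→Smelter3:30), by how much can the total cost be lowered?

30

Current plan cost = 10·3 + 15·1 + 5·2 + 30·3 = £145.
Optimal plan:
  A->Smelter2: 15 × £1 = £15
  A->Smelter3: 15 × £2 = £30
  B->Smelter1: 10 × £1 = £10
  B->Smelter3: 20 × £3 = £60
Optimal cost = £115.
Saving = 145 − 115 = £30.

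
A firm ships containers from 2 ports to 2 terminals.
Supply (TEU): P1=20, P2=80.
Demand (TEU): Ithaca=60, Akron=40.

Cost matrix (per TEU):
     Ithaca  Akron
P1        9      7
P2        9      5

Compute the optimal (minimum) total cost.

740

One minimum-cost allocation:
  P1->Ithaca: 20 × 9 = 180
  P2->Ithaca: 40 × 9 = 360
  P2->Akron: 40 × 5 = 200
Total = 180 + 360 + 200 = 740.
(Supply check: P1 ships 20; P2 ships 80.)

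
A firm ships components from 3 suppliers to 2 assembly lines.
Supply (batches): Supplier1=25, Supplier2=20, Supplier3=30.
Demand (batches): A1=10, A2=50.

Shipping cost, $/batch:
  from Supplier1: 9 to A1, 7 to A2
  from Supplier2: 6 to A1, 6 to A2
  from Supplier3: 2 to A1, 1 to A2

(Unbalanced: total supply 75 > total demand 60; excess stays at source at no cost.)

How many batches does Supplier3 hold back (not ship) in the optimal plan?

0

Minimum-cost shipments:
  Supplier1 to A2: 10 batches
  Supplier2 to A1: 10 batches
  Supplier2 to A2: 10 batches
  Supplier3 to A2: 30 batches
Total cost = $220.
Supplier3 ships 30 of its 30, leaving 0.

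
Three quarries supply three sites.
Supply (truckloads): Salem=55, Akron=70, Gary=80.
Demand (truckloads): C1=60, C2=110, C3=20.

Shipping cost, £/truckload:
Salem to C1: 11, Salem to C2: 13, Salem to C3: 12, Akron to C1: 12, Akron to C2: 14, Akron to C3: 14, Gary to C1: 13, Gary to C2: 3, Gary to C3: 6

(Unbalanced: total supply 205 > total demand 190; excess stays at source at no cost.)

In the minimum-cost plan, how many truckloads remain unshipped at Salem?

Minimum-cost shipments:
  Salem→C1: 5 × £11 = £55
  Salem→C2: 30 × £13 = £390
  Salem→C3: 20 × £12 = £240
  Akron→C1: 55 × £12 = £660
  Gary→C2: 80 × £3 = £240
Total cost = £1585.
Salem ships 55 of its 55, leaving 0.

0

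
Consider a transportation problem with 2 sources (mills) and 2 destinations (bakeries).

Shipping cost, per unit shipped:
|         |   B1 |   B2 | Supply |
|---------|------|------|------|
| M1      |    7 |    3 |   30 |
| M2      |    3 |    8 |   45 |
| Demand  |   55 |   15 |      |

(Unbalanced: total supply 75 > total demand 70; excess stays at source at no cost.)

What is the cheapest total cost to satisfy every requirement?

250

Optimal allocation:
  M1–B1: 10 × 7 = 70
  M1–B2: 15 × 3 = 45
  M2–B1: 45 × 3 = 135
Total = 70 + 45 + 135 = 250.
(Supply check: M1 ships 25; M2 ships 45.)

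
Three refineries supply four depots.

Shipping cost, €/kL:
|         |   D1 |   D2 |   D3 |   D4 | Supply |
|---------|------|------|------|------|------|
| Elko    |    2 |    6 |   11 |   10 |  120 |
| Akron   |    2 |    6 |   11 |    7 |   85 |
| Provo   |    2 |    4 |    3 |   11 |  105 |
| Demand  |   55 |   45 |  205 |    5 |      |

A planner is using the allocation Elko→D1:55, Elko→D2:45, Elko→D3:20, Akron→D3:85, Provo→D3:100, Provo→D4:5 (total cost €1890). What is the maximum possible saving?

60

Current plan cost = 55·2 + 45·6 + 20·11 + 85·11 + 100·3 + 5·11 = €1890.
Optimal plan:
  Elko→D1: 55 × €2 = €110
  Elko→D2: 45 × €6 = €270
  Elko→D3: 20 × €11 = €220
  Akron→D3: 80 × €11 = €880
  Akron→D4: 5 × €7 = €35
  Provo→D3: 105 × €3 = €315
Optimal cost = €1830.
Saving = 1890 − 1830 = €60.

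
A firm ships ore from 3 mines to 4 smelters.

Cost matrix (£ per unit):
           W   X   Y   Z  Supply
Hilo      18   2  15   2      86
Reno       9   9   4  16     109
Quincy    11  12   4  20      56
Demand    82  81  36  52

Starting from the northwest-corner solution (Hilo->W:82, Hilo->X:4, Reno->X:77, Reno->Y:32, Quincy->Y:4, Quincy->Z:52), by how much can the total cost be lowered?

1844

Current plan cost = 82·18 + 4·2 + 77·9 + 32·4 + 4·4 + 52·20 = £3361.
Optimal plan:
  Hilo to X: 34 × £2 = £68
  Hilo to Z: 52 × £2 = £104
  Reno to W: 62 × £9 = £558
  Reno to X: 47 × £9 = £423
  Quincy to W: 20 × £11 = £220
  Quincy to Y: 36 × £4 = £144
Optimal cost = £1517.
Saving = 3361 − 1517 = £1844.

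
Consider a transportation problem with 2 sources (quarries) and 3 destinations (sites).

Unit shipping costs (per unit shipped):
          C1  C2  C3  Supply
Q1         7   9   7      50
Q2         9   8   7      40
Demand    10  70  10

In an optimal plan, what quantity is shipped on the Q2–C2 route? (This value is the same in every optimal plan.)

The minimum-cost plan:
  Q1–C1: 10 truckloads
  Q1–C2: 30 truckloads
  Q1–C3: 10 truckloads
  Q2–C2: 40 truckloads
Total cost = 730.
So Q2→C2 carries 40 truckloads.

40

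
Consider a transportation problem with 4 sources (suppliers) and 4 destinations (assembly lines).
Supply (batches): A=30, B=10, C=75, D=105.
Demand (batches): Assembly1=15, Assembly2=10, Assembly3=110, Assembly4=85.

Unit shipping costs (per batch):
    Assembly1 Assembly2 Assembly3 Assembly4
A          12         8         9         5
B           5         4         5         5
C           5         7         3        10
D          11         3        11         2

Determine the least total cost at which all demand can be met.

855

An optimal shipping plan:
  A–Assembly3: 30 × 9 = 270
  B–Assembly1: 5 × 5 = 25
  B–Assembly3: 5 × 5 = 25
  C–Assembly3: 75 × 3 = 225
  D–Assembly1: 10 × 11 = 110
  D–Assembly2: 10 × 3 = 30
  D–Assembly4: 85 × 2 = 170
Total = 270 + 25 + 25 + 225 + 110 + 30 + 170 = 855.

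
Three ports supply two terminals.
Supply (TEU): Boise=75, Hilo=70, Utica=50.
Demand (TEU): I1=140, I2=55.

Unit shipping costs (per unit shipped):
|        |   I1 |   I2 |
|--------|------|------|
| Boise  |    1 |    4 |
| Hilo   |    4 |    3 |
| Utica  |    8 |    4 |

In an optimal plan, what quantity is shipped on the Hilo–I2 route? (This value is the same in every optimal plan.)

Optimal shipments:
  Boise to I1: 75 TEU
  Hilo to I1: 65 TEU
  Hilo to I2: 5 TEU
  Utica to I2: 50 TEU
Total cost = 550.
So Hilo→I2 carries 5 TEU.

5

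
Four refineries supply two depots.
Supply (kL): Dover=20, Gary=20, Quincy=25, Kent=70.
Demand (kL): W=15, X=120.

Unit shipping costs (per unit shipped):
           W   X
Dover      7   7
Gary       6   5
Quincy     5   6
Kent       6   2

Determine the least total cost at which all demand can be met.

One minimum-cost allocation:
  Dover→X: 20 kL
  Gary→X: 20 kL
  Quincy→W: 15 kL
  Quincy→X: 10 kL
  Kent→X: 70 kL
Total cost = 515.
(Supply check: Dover ships 20; Gary ships 20; Quincy ships 25; Kent ships 70.)

515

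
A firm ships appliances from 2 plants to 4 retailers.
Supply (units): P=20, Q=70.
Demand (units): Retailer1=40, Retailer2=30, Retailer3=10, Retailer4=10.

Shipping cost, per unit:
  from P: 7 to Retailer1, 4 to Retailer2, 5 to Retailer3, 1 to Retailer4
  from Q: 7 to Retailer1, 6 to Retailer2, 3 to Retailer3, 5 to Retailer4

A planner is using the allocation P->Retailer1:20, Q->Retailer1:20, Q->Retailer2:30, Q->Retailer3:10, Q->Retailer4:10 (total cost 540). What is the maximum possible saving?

Current plan cost = 20·7 + 20·7 + 30·6 + 10·3 + 10·5 = 540.
Optimal plan:
  P to Retailer2: 10 units
  P to Retailer4: 10 units
  Q to Retailer1: 40 units
  Q to Retailer2: 20 units
  Q to Retailer3: 10 units
Optimal cost = 480.
Saving = 540 − 480 = 60.

60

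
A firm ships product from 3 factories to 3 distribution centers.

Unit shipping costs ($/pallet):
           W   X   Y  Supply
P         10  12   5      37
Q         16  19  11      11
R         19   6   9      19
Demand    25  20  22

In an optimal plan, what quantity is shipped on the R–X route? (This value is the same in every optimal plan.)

19

Solving gives:
  P->W: 14 pallets
  P->X: 1 pallets
  P->Y: 22 pallets
  Q->W: 11 pallets
  R->X: 19 pallets
Total cost = $552.
So R→X carries 19 pallets.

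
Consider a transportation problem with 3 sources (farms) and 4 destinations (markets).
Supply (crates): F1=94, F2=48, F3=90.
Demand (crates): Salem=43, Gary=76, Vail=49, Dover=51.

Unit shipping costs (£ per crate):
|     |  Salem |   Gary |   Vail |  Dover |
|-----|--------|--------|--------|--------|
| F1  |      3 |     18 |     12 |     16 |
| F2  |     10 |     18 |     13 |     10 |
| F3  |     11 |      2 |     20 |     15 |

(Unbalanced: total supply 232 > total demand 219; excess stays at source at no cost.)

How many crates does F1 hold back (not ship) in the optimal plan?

An optimal plan:
  F1–Salem: 43 × £3 = £129
  F1–Vail: 49 × £12 = £588
  F2–Dover: 48 × £10 = £480
  F3–Gary: 76 × £2 = £152
  F3–Dover: 3 × £15 = £45
Total cost = £1394.
F1 ships 92 of its 94, leaving 2.

2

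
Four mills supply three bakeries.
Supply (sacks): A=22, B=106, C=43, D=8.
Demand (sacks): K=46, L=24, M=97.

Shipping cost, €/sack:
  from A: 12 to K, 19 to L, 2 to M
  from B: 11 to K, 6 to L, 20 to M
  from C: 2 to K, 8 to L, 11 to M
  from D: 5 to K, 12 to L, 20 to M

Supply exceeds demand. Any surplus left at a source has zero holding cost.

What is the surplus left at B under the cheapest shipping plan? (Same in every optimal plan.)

12

An optimal plan:
  A→M: 22 × €2 = €44
  B→K: 38 × €11 = €418
  B→L: 24 × €6 = €144
  B→M: 32 × €20 = €640
  C→M: 43 × €11 = €473
  D→K: 8 × €5 = €40
Total cost = €1759.
B ships 94 of its 106, leaving 12.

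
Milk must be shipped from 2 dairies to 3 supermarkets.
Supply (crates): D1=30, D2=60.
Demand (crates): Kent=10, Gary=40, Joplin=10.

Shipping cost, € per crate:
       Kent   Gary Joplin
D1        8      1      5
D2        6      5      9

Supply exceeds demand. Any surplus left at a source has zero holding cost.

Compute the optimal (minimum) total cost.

Optimal allocation:
  D1→Gary: 30 × €1 = €30
  D2→Kent: 10 × €6 = €60
  D2→Gary: 10 × €5 = €50
  D2→Joplin: 10 × €9 = €90
Total = 30 + 60 + 50 + 90 = €230.

230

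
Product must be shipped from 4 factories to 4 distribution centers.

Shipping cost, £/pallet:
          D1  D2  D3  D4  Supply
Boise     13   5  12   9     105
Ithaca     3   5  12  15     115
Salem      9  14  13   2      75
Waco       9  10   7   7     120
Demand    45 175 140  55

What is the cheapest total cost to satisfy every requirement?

2220

One minimum-cost allocation:
  Boise to D2: 105 × £5 = £525
  Ithaca to D1: 45 × £3 = £135
  Ithaca to D2: 70 × £5 = £350
  Salem to D3: 20 × £13 = £260
  Salem to D4: 55 × £2 = £110
  Waco to D3: 120 × £7 = £840
Total = 525 + 135 + 350 + 260 + 110 + 840 = £2220.
(Supply check: Boise ships 105; Ithaca ships 115; Salem ships 75; Waco ships 120.)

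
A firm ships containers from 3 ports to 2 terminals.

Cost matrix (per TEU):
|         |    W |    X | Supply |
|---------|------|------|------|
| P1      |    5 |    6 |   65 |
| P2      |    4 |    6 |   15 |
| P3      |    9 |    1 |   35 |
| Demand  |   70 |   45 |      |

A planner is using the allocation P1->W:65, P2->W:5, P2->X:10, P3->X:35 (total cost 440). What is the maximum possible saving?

Current plan cost = 65·5 + 5·4 + 10·6 + 35·1 = 440.
Optimal plan:
  P1–W: 55 × 5 = 275
  P1–X: 10 × 6 = 60
  P2–W: 15 × 4 = 60
  P3–X: 35 × 1 = 35
Optimal cost = 430.
Saving = 440 − 430 = 10.

10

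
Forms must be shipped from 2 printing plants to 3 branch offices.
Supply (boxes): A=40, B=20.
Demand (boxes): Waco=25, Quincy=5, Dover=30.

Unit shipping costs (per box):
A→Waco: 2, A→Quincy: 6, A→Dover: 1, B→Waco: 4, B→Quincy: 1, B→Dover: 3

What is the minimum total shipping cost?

Optimal allocation:
  A to Waco: 10 × 2 = 20
  A to Dover: 30 × 1 = 30
  B to Waco: 15 × 4 = 60
  B to Quincy: 5 × 1 = 5
Total = 20 + 30 + 60 + 5 = 115.

115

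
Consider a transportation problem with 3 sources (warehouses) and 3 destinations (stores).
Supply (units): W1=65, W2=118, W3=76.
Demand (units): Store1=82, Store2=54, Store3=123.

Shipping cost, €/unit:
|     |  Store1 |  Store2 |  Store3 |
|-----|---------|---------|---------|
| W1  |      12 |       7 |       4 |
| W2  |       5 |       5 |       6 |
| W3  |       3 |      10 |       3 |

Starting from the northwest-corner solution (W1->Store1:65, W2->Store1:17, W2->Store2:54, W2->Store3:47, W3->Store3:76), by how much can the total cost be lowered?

567

Current plan cost = 65·12 + 17·5 + 54·5 + 47·6 + 76·3 = €1645.
Optimal plan:
  W1->Store3: 65 units
  W2->Store1: 64 units
  W2->Store2: 54 units
  W3->Store1: 18 units
  W3->Store3: 58 units
Optimal cost = €1078.
Saving = 1645 − 1078 = €567.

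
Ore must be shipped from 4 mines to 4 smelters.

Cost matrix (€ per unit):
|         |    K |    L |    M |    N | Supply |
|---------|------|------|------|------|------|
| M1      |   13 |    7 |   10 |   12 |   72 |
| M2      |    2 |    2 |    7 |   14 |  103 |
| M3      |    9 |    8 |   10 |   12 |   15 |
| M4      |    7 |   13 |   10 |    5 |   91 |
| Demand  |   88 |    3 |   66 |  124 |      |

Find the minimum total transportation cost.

1657

Optimal allocation:
  M1->M: 39 × €10 = €390
  M1->N: 33 × €12 = €396
  M2->K: 88 × €2 = €176
  M2->L: 3 × €2 = €6
  M2->M: 12 × €7 = €84
  M3->M: 15 × €10 = €150
  M4->N: 91 × €5 = €455
Total = 390 + 396 + 176 + 6 + 84 + 150 + 455 = €1657.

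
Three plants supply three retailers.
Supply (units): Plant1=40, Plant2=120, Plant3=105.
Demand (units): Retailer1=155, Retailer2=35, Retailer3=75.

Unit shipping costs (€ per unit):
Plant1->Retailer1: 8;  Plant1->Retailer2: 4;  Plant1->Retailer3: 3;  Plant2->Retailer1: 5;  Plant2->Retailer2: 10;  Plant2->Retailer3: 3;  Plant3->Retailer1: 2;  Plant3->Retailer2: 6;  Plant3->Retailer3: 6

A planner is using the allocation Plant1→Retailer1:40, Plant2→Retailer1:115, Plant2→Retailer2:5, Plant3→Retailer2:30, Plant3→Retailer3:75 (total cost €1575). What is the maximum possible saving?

750

Current plan cost = 40·8 + 115·5 + 5·10 + 30·6 + 75·6 = €1575.
Optimal plan:
  Plant1→Retailer2: 35 × €4 = €140
  Plant1→Retailer3: 5 × €3 = €15
  Plant2→Retailer1: 50 × €5 = €250
  Plant2→Retailer3: 70 × €3 = €210
  Plant3→Retailer1: 105 × €2 = €210
Optimal cost = €825.
Saving = 1575 − 825 = €750.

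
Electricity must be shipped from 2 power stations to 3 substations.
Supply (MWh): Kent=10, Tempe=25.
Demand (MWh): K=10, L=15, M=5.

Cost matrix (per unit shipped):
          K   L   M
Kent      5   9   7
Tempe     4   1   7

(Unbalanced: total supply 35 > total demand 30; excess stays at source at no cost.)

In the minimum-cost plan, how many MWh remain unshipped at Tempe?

Minimum-cost shipments:
  Kent→M: 5 × 7 = 35
  Tempe→K: 10 × 4 = 40
  Tempe→L: 15 × 1 = 15
Total cost = 90.
Tempe ships 25 of its 25, leaving 0.

0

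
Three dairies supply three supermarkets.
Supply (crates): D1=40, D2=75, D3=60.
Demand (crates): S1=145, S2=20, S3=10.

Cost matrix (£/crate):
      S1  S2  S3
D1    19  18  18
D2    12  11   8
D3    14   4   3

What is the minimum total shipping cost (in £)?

Optimal allocation:
  D1→S1: 40 × £19 = £760
  D2→S1: 75 × £12 = £900
  D3→S1: 30 × £14 = £420
  D3→S2: 20 × £4 = £80
  D3→S3: 10 × £3 = £30
Total = 760 + 900 + 420 + 80 + 30 = £2190.

2190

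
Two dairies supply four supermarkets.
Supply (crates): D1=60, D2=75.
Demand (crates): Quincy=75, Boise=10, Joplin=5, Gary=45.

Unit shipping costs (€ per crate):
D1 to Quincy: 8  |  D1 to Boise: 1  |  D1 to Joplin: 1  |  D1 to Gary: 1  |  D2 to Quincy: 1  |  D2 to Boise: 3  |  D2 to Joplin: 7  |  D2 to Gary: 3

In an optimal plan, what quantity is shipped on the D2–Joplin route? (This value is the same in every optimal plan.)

0

Solving gives:
  D1→Boise: 10 × €1 = €10
  D1→Joplin: 5 × €1 = €5
  D1→Gary: 45 × €1 = €45
  D2→Quincy: 75 × €1 = €75
Total cost = €135.
The route D2→Joplin is not used.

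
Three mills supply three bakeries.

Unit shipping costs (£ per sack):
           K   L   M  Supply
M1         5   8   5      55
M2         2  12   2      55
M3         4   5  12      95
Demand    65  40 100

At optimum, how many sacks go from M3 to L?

40

Optimal shipments:
  M1→M: 55 × £5 = £275
  M2→K: 10 × £2 = £20
  M2→M: 45 × £2 = £90
  M3→K: 55 × £4 = £220
  M3→L: 40 × £5 = £200
Total cost = £805.
So M3→L carries 40 sacks.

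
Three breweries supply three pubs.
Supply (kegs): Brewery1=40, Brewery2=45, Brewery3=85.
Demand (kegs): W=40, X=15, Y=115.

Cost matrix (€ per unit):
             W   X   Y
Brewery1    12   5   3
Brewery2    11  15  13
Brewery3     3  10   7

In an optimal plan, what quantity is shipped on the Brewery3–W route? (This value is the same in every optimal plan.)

40

The minimum-cost plan:
  Brewery1 to Y: 40 × €3 = €120
  Brewery2 to X: 15 × €15 = €225
  Brewery2 to Y: 30 × €13 = €390
  Brewery3 to W: 40 × €3 = €120
  Brewery3 to Y: 45 × €7 = €315
Total cost = €1170.
So Brewery3→W carries 40 kegs.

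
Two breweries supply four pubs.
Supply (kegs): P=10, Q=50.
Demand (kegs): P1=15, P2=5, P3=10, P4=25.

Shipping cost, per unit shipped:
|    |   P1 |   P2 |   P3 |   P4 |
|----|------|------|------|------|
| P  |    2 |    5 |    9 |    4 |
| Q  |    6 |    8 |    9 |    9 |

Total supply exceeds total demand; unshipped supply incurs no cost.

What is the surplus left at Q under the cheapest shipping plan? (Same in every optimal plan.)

Minimum-cost shipments:
  P to P4: 10 × 4 = 40
  Q to P1: 15 × 6 = 90
  Q to P2: 5 × 8 = 40
  Q to P3: 10 × 9 = 90
  Q to P4: 15 × 9 = 135
Total cost = 395.
Q ships 45 of its 50, leaving 5.

5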